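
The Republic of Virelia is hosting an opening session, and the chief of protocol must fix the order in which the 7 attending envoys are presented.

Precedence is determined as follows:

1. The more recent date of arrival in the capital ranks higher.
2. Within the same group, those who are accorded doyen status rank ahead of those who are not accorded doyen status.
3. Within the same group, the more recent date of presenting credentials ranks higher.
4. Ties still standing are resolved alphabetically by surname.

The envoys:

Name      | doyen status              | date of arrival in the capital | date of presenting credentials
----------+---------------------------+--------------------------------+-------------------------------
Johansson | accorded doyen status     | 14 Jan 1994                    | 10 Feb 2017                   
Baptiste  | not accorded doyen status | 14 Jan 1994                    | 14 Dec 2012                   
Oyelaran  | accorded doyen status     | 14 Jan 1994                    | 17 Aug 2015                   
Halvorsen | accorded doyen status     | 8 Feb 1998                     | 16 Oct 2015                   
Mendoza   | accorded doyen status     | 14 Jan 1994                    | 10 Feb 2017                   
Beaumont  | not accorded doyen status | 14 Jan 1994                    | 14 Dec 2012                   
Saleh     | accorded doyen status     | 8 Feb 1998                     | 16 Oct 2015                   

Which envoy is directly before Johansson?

By date of arrival in the capital (later first): Halvorsen and Saleh (both 8 Feb 1998); then Johansson, Mendoza, Oyelaran, Baptiste and Beaumont (each 14 Jan 1994).
Halvorsen and Saleh are each accorded doyen status, so the next rule applies.
Halvorsen and Saleh both have date of presenting credentials 16 Oct 2015, so the next rule applies.
Among Halvorsen and Saleh, alphabetically by surname: Halvorsen before Saleh.
Among Johansson, Mendoza, Oyelaran, Baptiste and Beaumont, accorded doyen status before not accorded doyen status: Johansson, Mendoza and Oyelaran (accorded doyen status) before Baptiste and Beaumont (not accorded doyen status).
Among Johansson, Mendoza and Oyelaran, by date of presenting credentials (later first): Johansson and Mendoza (10 Feb 2017) before Oyelaran (17 Aug 2015).
Among Johansson and Mendoza, alphabetically by surname: Johansson before Mendoza.
Baptiste and Beaumont both have date of presenting credentials 14 Dec 2012, so the next rule applies.
Among Baptiste and Beaumont, alphabetically by surname: Baptiste before Beaumont.
Order: Halvorsen, Saleh, Johansson, Mendoza, Oyelaran, Baptiste, Beaumont.

Saleh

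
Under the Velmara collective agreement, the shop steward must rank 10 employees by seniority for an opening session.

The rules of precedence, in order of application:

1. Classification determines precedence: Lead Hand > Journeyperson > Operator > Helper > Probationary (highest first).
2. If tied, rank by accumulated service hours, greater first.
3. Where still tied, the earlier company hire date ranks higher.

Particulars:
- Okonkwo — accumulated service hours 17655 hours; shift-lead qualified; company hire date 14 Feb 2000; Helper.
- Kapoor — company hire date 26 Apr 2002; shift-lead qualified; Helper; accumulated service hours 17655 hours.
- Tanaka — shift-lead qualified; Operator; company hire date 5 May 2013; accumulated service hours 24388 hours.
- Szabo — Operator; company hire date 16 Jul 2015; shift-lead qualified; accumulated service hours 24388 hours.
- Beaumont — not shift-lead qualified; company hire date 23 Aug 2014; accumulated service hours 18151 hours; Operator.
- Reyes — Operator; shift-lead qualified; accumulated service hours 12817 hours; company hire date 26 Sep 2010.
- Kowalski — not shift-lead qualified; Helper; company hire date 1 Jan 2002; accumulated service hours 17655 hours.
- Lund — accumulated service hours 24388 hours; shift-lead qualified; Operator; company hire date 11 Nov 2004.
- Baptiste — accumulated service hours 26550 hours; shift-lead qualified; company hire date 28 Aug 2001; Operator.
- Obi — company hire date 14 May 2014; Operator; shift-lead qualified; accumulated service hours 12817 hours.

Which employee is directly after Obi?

Okonkwo

By classification: Baptiste, Lund, Tanaka, Szabo, Beaumont, Reyes and Obi (Operator); then Okonkwo, Kowalski and Kapoor (Helper).
Among Baptiste, Lund, Tanaka, Szabo, Beaumont, Reyes and Obi, by accumulated service hours (higher first): Baptiste (26550 hours) before Lund, Tanaka and Szabo (24388 hours) before Beaumont (18151 hours) before Reyes and Obi (12817 hours).
Among Lund, Tanaka and Szabo, by company hire date (earlier first): Lund (11 Nov 2004) before Tanaka (5 May 2013) before Szabo (16 Jul 2015).
Among Reyes and Obi, by company hire date (earlier first): Reyes (26 Sep 2010) before Obi (14 May 2014).
Okonkwo, Kowalski and Kapoor all have accumulated service hours 17655 hours, so the next rule applies.
Among Okonkwo, Kowalski and Kapoor, by company hire date (earlier first): Okonkwo (14 Feb 2000) before Kowalski (1 Jan 2002) before Kapoor (26 Apr 2002).
Order: Baptiste, Lund, Tanaka, Szabo, Beaumont, Reyes, Obi, Okonkwo, Kowalski, Kapoor.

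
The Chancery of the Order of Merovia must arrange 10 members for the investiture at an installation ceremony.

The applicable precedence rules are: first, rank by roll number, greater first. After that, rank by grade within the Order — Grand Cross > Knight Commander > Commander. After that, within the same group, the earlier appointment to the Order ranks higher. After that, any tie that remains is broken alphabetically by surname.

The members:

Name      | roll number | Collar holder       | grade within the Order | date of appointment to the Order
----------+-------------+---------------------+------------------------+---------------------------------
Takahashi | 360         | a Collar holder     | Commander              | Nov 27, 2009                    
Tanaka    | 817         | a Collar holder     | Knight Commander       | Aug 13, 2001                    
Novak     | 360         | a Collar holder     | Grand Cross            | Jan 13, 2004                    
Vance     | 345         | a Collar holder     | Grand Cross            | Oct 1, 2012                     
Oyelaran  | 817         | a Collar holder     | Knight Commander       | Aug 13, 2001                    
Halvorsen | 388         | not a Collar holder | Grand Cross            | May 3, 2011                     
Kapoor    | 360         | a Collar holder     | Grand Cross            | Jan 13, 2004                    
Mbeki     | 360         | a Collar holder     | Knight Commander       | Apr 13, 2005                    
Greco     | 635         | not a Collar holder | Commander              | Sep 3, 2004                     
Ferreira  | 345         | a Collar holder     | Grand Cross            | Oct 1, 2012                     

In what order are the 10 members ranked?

Oyelaran, Tanaka, Greco, Halvorsen, Kapoor, Novak, Mbeki, Takahashi, Ferreira, Vance

By roll number (higher first): Oyelaran and Tanaka (both 817); then Greco (635); then Halvorsen (388); then Kapoor, Novak, Mbeki and Takahashi (each 360); then Ferreira and Vance (both 345).
Oyelaran and Tanaka are each Knight Commander, so the next rule applies.
Oyelaran and Tanaka both have date of appointment to the Order Aug 13, 2001, so the next rule applies.
Among Oyelaran and Tanaka, alphabetically by surname: Oyelaran before Tanaka.
Among Kapoor, Novak, Mbeki and Takahashi, by grade within the Order: Kapoor and Novak (Grand Cross) before Mbeki (Knight Commander) before Takahashi (Commander).
Kapoor and Novak both have date of appointment to the Order Jan 13, 2004, so the next rule applies.
Among Kapoor and Novak, alphabetically by surname: Kapoor before Novak.
Ferreira and Vance are each Grand Cross, so the next rule applies.
Ferreira and Vance both have date of appointment to the Order Oct 1, 2012, so the next rule applies.
Among Ferreira and Vance, alphabetically by surname: Ferreira before Vance.
Full order: Oyelaran, Tanaka, Greco, Halvorsen, Kapoor, Novak, Mbeki, Takahashi, Ferreira, Vance.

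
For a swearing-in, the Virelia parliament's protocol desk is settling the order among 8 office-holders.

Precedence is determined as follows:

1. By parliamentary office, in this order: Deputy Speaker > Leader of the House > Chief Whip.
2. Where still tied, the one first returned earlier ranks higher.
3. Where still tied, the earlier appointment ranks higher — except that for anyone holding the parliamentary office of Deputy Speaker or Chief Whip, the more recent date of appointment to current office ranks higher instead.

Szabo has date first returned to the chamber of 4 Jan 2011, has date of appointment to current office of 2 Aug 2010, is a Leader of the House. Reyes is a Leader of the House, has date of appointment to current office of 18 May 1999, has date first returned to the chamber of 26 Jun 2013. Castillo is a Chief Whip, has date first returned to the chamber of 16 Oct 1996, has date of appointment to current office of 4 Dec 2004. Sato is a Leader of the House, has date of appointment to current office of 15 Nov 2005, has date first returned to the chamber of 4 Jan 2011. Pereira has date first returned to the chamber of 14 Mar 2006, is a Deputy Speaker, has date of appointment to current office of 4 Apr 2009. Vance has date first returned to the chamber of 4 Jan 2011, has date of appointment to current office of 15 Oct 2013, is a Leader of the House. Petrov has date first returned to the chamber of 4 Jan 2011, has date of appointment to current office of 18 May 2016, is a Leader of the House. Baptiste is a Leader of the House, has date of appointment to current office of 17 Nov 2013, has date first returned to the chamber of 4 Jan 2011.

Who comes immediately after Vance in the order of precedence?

By parliamentary office: Pereira (Deputy Speaker); then Sato, Szabo, Vance, Baptiste, Petrov and Reyes (Leader of the House); then Castillo (Chief Whip).
Among Sato, Szabo, Vance, Baptiste, Petrov and Reyes, by date first returned to the chamber (earlier first): Sato, Szabo, Vance, Baptiste and Petrov (4 Jan 2011) before Reyes (26 Jun 2013).
Among Sato, Szabo, Vance, Baptiste and Petrov, by date of appointment to current office (earlier first): Sato (15 Nov 2005) before Szabo (2 Aug 2010) before Vance (15 Oct 2013) before Baptiste (17 Nov 2013) before Petrov (18 May 2016).
Order: Pereira, Sato, Szabo, Vance, Baptiste, Petrov, Reyes, Castillo.

Baptiste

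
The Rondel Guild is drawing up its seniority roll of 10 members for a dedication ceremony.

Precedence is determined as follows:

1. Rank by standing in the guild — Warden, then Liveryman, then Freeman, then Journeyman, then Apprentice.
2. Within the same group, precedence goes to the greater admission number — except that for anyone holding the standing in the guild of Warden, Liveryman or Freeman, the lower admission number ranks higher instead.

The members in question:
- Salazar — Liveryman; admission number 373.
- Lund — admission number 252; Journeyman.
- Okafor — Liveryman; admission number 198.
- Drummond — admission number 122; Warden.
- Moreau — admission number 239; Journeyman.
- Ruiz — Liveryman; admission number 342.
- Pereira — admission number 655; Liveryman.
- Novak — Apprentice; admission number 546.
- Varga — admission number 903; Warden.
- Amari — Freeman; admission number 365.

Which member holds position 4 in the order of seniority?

Ruiz

By standing in the guild: Drummond and Varga (Warden); then Okafor, Ruiz, Salazar and Pereira (Liveryman); then Amari (Freeman); then Lund and Moreau (Journeyman); then Novak (Apprentice).
Among Drummond and Varga, by admission number (lower first) (reversed rule for this group): Drummond (122) before Varga (903).
Among Okafor, Ruiz, Salazar and Pereira, by admission number (lower first) (reversed rule for this group): Okafor (198) before Ruiz (342) before Salazar (373) before Pereira (655).
Among Lund and Moreau, by admission number (higher first): Lund (252) before Moreau (239).
Order: Drummond, Varga, Okafor, Ruiz, Salazar, Pereira, Amari, Lund, Moreau, Novak.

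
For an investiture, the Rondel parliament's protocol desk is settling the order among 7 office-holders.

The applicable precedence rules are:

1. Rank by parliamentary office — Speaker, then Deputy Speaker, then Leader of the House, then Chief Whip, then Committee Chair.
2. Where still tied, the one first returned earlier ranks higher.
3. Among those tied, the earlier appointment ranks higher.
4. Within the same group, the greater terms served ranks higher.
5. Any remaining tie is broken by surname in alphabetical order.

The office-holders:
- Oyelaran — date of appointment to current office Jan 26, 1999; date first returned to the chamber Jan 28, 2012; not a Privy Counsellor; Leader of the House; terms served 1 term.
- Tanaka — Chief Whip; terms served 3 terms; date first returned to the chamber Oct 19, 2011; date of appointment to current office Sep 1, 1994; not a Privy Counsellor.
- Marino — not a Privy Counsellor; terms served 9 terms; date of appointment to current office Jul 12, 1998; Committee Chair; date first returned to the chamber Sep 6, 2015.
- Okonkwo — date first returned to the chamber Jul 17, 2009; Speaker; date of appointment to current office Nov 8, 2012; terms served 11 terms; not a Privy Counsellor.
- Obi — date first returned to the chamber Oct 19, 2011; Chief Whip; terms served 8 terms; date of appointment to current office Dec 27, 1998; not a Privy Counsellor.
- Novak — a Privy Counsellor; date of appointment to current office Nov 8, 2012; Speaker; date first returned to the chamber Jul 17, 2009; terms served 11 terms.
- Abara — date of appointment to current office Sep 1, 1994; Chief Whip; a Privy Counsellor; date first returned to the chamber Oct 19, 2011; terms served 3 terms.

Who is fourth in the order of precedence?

Abara

By parliamentary office: Novak and Okonkwo (Speaker); then Oyelaran (Leader of the House); then Abara, Tanaka and Obi (Chief Whip); then Marino (Committee Chair).
Novak and Okonkwo both have date first returned to the chamber Jul 17, 2009, so the next rule applies.
Novak and Okonkwo both have date of appointment to current office Nov 8, 2012, so the next rule applies.
Novak and Okonkwo both have terms served 11 terms, so the next rule applies.
Among Novak and Okonkwo, alphabetically by surname: Novak before Okonkwo.
Abara, Tanaka and Obi all have date first returned to the chamber Oct 19, 2011, so the next rule applies.
Among Abara, Tanaka and Obi, by date of appointment to current office (earlier first): Abara and Tanaka (Sep 1, 1994) before Obi (Dec 27, 1998).
Abara and Tanaka both have terms served 3 terms, so the next rule applies.
Among Abara and Tanaka, alphabetically by surname: Abara before Tanaka.
Order: Novak, Okonkwo, Oyelaran, Abara, Tanaka, Obi, Marino.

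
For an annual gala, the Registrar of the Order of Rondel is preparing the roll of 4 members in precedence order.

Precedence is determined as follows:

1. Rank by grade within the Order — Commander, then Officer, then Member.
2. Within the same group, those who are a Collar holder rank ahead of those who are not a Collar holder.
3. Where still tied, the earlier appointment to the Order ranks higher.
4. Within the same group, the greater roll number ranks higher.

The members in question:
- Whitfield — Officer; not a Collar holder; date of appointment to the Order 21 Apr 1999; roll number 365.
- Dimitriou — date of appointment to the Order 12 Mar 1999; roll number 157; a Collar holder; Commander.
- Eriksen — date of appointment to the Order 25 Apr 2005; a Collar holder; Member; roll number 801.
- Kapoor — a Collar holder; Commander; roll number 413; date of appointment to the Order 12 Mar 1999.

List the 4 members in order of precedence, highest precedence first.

By grade within the Order: Kapoor and Dimitriou (Commander); then Whitfield (Officer); then Eriksen (Member).
Kapoor and Dimitriou are each a Collar holder, so the next rule applies.
Kapoor and Dimitriou both have date of appointment to the Order 12 Mar 1999, so the next rule applies.
Among Kapoor and Dimitriou, by roll number (higher first): Kapoor (413) before Dimitriou (157).
Full order: Kapoor, Dimitriou, Whitfield, Eriksen.

Kapoor, Dimitriou, Whitfield, Eriksen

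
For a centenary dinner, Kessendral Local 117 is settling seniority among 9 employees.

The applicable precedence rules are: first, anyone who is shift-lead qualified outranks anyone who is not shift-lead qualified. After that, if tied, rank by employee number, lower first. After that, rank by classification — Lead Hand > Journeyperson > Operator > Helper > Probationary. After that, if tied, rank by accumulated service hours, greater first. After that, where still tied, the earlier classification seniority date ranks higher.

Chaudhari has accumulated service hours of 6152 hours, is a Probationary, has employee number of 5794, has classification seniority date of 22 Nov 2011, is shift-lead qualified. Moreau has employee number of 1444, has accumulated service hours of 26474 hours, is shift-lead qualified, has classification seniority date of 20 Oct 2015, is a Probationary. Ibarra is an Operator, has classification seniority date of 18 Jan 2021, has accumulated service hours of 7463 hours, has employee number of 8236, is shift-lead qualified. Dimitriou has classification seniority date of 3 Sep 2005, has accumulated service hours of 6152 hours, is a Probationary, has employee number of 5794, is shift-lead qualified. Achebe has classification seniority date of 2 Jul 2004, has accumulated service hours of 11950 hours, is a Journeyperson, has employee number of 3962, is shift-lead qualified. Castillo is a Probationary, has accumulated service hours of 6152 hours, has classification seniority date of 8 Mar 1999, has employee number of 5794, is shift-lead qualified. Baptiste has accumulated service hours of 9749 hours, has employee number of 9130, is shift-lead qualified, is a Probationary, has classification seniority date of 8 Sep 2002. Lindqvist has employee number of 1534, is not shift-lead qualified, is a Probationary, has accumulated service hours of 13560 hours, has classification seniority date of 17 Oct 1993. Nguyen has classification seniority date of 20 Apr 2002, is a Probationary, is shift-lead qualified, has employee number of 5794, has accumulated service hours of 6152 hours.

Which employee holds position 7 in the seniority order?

By the first rule: Moreau, Achebe, Castillo, Nguyen, Dimitriou, Chaudhari, Ibarra and Baptiste (each shift-lead qualified); then Lindqvist (not shift-lead qualified).
Among Moreau, Achebe, Castillo, Nguyen, Dimitriou, Chaudhari, Ibarra and Baptiste, by employee number (lower first): Moreau (1444) before Achebe (3962) before Castillo, Nguyen, Dimitriou and Chaudhari (5794) before Ibarra (8236) before Baptiste (9130).
Castillo, Nguyen, Dimitriou and Chaudhari are each Probationary, so the next rule applies.
Castillo, Nguyen, Dimitriou and Chaudhari all have accumulated service hours 6152 hours, so the next rule applies.
Among Castillo, Nguyen, Dimitriou and Chaudhari, by classification seniority date (earlier first): Castillo (8 Mar 1999) before Nguyen (20 Apr 2002) before Dimitriou (3 Sep 2005) before Chaudhari (22 Nov 2011).
Order: Moreau, Achebe, Castillo, Nguyen, Dimitriou, Chaudhari, Ibarra, Baptiste, Lindqvist.

Ibarra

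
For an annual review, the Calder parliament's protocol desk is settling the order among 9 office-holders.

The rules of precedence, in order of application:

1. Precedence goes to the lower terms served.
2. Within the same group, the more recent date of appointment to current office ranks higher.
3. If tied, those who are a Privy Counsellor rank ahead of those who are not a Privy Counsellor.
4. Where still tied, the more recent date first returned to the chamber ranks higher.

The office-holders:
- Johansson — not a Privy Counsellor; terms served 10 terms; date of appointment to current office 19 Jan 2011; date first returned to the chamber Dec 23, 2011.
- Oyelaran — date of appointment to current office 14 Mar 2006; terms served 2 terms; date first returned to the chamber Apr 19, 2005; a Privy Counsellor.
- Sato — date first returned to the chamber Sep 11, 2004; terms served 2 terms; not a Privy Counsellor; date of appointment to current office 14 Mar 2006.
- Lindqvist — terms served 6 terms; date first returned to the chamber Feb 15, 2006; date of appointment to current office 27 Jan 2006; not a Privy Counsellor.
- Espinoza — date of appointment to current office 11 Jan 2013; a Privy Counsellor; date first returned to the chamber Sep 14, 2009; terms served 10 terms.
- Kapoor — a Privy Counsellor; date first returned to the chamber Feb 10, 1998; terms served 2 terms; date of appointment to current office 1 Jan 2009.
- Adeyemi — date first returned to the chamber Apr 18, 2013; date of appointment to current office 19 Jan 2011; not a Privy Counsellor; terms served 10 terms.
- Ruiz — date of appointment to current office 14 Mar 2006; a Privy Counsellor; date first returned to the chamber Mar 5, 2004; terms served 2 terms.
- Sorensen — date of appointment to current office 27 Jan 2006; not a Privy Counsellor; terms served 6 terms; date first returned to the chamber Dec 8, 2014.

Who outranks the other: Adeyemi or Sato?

By terms served (lower first): Kapoor, Oyelaran, Ruiz and Sato (each 2 terms); then Sorensen and Lindqvist (both 6 terms); then Espinoza, Adeyemi and Johansson (each 10 terms).
Among Kapoor, Oyelaran, Ruiz and Sato, by date of appointment to current office (later first): Kapoor (1 Jan 2009) before Oyelaran, Ruiz and Sato (14 Mar 2006).
Among Oyelaran, Ruiz and Sato, a Privy Counsellor before not a Privy Counsellor: Oyelaran and Ruiz (a Privy Counsellor) before Sato (not a Privy Counsellor).
Among Oyelaran and Ruiz, by date first returned to the chamber (later first): Oyelaran (Apr 19, 2005) before Ruiz (Mar 5, 2004).
Sorensen and Lindqvist both have date of appointment to current office 27 Jan 2006, so the next rule applies.
Sorensen and Lindqvist are each not a Privy Counsellor, so the next rule applies.
Among Sorensen and Lindqvist, by date first returned to the chamber (later first): Sorensen (Dec 8, 2014) before Lindqvist (Feb 15, 2006).
Among Espinoza, Adeyemi and Johansson, by date of appointment to current office (later first): Espinoza (11 Jan 2013) before Adeyemi and Johansson (19 Jan 2011).
Adeyemi and Johansson are each not a Privy Counsellor, so the next rule applies.
Among Adeyemi and Johansson, by date first returned to the chamber (later first): Adeyemi (Apr 18, 2013) before Johansson (Dec 23, 2011).
So Sato takes precedence.

Sato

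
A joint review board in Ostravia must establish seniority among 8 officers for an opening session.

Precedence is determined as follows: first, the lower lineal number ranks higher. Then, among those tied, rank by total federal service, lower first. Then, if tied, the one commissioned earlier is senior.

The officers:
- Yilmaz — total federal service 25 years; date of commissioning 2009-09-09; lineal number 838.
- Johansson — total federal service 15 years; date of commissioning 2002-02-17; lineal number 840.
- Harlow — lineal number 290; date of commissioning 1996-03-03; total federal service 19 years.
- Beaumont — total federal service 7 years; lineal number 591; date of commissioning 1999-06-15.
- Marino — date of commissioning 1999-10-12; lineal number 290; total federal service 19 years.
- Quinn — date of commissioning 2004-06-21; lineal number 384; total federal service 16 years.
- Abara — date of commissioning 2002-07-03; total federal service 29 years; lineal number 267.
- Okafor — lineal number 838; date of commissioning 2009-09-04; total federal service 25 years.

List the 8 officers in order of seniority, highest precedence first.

By lineal number (lower first): Abara (267); then Harlow and Marino (both 290); then Quinn (384); then Beaumont (591); then Okafor and Yilmaz (both 838); then Johansson (840).
Harlow and Marino both have total federal service 19 years, so the next rule applies.
Among Harlow and Marino, by date of commissioning (earlier first): Harlow (1996-03-03) before Marino (1999-10-12).
Okafor and Yilmaz both have total federal service 25 years, so the next rule applies.
Among Okafor and Yilmaz, by date of commissioning (earlier first): Okafor (2009-09-04) before Yilmaz (2009-09-09).
Full order: Abara, Harlow, Marino, Quinn, Beaumont, Okafor, Yilmaz, Johansson.

Abara, Harlow, Marino, Quinn, Beaumont, Okafor, Yilmaz, Johansson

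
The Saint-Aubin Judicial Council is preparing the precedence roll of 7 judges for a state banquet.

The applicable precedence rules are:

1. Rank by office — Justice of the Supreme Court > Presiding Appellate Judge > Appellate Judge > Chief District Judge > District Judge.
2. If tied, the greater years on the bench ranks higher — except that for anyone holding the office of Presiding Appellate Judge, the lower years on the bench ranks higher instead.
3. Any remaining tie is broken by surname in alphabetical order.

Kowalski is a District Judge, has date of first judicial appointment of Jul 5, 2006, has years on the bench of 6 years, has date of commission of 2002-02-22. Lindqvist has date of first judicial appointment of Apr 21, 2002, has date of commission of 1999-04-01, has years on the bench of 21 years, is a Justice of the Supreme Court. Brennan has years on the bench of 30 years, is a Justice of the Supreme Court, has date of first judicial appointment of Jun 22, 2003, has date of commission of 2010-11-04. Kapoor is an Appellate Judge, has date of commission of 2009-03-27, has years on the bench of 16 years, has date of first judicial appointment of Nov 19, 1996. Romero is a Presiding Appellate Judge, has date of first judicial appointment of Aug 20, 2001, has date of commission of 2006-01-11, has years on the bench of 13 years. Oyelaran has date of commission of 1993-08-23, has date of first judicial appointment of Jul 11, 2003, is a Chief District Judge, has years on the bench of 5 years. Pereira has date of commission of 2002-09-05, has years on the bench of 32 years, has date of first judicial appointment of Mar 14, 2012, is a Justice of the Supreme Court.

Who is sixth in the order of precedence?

Oyelaran

By office: Pereira, Brennan and Lindqvist (Justice of the Supreme Court); then Romero (Presiding Appellate Judge); then Kapoor (Appellate Judge); then Oyelaran (Chief District Judge); then Kowalski (District Judge).
Among Pereira, Brennan and Lindqvist, by years on the bench (higher first): Pereira (32 years) before Brennan (30 years) before Lindqvist (21 years).
Order: Pereira, Brennan, Lindqvist, Romero, Kapoor, Oyelaran, Kowalski.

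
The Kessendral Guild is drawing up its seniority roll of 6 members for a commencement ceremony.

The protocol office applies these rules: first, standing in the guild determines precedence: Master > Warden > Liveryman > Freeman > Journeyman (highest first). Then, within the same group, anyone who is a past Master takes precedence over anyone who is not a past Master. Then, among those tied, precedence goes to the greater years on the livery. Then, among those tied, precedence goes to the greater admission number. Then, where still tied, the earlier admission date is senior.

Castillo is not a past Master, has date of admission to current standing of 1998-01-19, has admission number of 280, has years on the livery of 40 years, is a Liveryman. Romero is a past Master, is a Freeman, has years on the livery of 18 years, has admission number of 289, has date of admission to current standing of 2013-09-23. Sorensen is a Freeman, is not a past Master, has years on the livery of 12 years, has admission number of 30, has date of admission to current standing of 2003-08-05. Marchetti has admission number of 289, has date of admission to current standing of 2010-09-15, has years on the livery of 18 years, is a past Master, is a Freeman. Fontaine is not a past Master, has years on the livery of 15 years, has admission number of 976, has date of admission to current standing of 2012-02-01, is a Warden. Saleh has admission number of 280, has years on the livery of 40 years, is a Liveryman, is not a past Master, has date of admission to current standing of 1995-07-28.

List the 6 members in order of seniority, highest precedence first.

By standing in the guild: Fontaine (Warden); then Saleh and Castillo (Liveryman); then Marchetti, Romero and Sorensen (Freeman).
Saleh and Castillo are each not a past Master, so the next rule applies.
Saleh and Castillo both have years on the livery 40 years, so the next rule applies.
Saleh and Castillo both have admission number 280, so the next rule applies.
Among Saleh and Castillo, by date of admission to current standing (earlier first): Saleh (1995-07-28) before Castillo (1998-01-19).
Among Marchetti, Romero and Sorensen, a past Master before not a past Master: Marchetti and Romero (a past Master) before Sorensen (not a past Master).
Marchetti and Romero both have years on the livery 18 years, so the next rule applies.
Marchetti and Romero both have admission number 289, so the next rule applies.
Among Marchetti and Romero, by date of admission to current standing (earlier first): Marchetti (2010-09-15) before Romero (2013-09-23).
Full order: Fontaine, Saleh, Castillo, Marchetti, Romero, Sorensen.

Fontaine, Saleh, Castillo, Marchetti, Romero, Sorensen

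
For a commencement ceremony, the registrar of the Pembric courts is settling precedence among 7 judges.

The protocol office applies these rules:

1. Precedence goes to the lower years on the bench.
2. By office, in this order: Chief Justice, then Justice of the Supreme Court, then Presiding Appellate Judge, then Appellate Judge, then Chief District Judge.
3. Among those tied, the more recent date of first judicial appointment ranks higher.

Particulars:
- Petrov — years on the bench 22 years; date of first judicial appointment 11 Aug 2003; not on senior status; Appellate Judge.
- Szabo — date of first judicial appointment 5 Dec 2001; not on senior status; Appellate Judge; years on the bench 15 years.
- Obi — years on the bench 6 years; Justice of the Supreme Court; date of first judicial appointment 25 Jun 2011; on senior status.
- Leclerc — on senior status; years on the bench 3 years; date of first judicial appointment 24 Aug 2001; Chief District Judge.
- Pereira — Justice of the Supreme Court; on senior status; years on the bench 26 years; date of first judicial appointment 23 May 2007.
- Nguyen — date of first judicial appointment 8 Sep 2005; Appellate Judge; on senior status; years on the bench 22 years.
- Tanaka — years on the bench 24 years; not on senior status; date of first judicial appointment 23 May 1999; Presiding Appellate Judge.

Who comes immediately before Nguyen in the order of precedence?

Szabo

By years on the bench (lower first): Leclerc (3 years); then Obi (6 years); then Szabo (15 years); then Nguyen and Petrov (both 22 years); then Tanaka (24 years); then Pereira (26 years).
Nguyen and Petrov are each Appellate Judge, so the next rule applies.
Among Nguyen and Petrov, by date of first judicial appointment (later first): Nguyen (8 Sep 2005) before Petrov (11 Aug 2003).
Order: Leclerc, Obi, Szabo, Nguyen, Petrov, Tanaka, Pereira.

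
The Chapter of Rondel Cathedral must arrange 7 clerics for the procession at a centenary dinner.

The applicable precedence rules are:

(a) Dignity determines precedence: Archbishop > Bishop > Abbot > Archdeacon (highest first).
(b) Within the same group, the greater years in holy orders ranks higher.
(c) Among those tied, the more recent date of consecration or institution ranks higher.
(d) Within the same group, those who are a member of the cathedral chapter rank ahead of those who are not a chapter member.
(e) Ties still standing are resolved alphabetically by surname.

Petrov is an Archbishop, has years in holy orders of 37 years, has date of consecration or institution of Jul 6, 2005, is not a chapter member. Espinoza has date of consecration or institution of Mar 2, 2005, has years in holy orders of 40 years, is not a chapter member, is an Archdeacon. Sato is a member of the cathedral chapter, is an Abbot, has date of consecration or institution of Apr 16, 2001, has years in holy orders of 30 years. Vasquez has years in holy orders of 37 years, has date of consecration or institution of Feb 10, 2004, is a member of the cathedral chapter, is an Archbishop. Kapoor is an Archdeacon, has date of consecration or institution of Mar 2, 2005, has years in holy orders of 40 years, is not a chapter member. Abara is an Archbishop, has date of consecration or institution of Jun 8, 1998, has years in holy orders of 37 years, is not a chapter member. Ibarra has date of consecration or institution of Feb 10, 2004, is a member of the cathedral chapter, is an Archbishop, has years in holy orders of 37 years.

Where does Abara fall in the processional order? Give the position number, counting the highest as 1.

By dignity: Petrov, Ibarra, Vasquez and Abara (Archbishop); then Sato (Abbot); then Espinoza and Kapoor (Archdeacon).
Petrov, Ibarra, Vasquez and Abara all have years in holy orders 37 years, so the next rule applies.
Among Petrov, Ibarra, Vasquez and Abara, by date of consecration or institution (later first): Petrov (Jul 6, 2005) before Ibarra and Vasquez (Feb 10, 2004) before Abara (Jun 8, 1998).
Ibarra and Vasquez are each a member of the cathedral chapter, so the next rule applies.
Among Ibarra and Vasquez, alphabetically by surname: Ibarra before Vasquez.
Espinoza and Kapoor both have years in holy orders 40 years, so the next rule applies.
Espinoza and Kapoor both have date of consecration or institution Mar 2, 2005, so the next rule applies.
Espinoza and Kapoor are each not a chapter member, so the next rule applies.
Among Espinoza and Kapoor, alphabetically by surname: Espinoza before Kapoor.
Order: Petrov, Ibarra, Vasquez, Abara, Sato, Espinoza, Kapoor. So position 4.

4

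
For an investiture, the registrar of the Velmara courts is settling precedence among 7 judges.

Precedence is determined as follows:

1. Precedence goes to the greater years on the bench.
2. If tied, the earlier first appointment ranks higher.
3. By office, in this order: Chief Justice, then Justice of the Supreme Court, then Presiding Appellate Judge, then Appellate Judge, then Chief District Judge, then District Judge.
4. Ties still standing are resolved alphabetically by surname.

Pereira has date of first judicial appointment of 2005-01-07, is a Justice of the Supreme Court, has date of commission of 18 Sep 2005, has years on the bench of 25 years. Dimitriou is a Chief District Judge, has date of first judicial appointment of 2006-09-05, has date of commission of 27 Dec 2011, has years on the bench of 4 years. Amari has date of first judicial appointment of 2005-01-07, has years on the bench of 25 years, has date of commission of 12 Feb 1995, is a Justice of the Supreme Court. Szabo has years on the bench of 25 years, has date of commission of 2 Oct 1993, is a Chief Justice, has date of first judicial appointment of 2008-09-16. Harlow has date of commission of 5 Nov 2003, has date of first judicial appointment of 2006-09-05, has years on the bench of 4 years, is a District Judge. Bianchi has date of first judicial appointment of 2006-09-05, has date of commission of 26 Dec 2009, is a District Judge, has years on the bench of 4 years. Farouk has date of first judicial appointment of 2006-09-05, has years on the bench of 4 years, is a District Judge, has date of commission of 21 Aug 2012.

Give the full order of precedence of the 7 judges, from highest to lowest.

Amari, Pereira, Szabo, Dimitriou, Bianchi, Farouk, Harlow

By years on the bench (higher first): Amari, Pereira and Szabo (each 25 years); then Dimitriou, Bianchi, Farouk and Harlow (each 4 years).
Among Amari, Pereira and Szabo, by date of first judicial appointment (earlier first): Amari and Pereira (2005-01-07) before Szabo (2008-09-16).
Amari and Pereira are each Justice of the Supreme Court, so the next rule applies.
Among Amari and Pereira, alphabetically by surname: Amari before Pereira.
Dimitriou, Bianchi, Farouk and Harlow all have date of first judicial appointment 2006-09-05, so the next rule applies.
Among Dimitriou, Bianchi, Farouk and Harlow, by office: Dimitriou (Chief District Judge) before Bianchi, Farouk and Harlow (District Judge).
Among Bianchi, Farouk and Harlow, alphabetically by surname: Bianchi before Farouk before Harlow.
Full order: Amari, Pereira, Szabo, Dimitriou, Bianchi, Farouk, Harlow.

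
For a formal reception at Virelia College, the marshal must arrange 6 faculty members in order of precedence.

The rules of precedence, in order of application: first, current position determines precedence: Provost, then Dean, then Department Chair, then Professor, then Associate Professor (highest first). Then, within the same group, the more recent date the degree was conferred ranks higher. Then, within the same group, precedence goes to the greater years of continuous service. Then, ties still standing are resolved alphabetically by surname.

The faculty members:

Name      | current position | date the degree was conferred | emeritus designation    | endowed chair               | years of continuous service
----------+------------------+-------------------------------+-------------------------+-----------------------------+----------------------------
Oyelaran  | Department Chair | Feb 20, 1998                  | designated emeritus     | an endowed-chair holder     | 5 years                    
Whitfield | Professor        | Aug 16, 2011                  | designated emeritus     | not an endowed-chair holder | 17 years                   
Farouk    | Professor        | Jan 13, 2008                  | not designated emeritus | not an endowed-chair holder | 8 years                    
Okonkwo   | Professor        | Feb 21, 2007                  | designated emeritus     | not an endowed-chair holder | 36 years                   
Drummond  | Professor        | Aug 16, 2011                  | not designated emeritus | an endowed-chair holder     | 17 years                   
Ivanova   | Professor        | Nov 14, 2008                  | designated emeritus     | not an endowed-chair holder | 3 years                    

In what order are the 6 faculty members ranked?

Oyelaran, Drummond, Whitfield, Ivanova, Farouk, Okonkwo

By current position: Oyelaran (Department Chair); then Drummond, Whitfield, Ivanova, Farouk and Okonkwo (Professor).
Among Drummond, Whitfield, Ivanova, Farouk and Okonkwo, by date the degree was conferred (later first): Drummond and Whitfield (Aug 16, 2011) before Ivanova (Nov 14, 2008) before Farouk (Jan 13, 2008) before Okonkwo (Feb 21, 2007).
Drummond and Whitfield both have years of continuous service 17 years, so the next rule applies.
Among Drummond and Whitfield, alphabetically by surname: Drummond before Whitfield.
Full order: Oyelaran, Drummond, Whitfield, Ivanova, Farouk, Okonkwo.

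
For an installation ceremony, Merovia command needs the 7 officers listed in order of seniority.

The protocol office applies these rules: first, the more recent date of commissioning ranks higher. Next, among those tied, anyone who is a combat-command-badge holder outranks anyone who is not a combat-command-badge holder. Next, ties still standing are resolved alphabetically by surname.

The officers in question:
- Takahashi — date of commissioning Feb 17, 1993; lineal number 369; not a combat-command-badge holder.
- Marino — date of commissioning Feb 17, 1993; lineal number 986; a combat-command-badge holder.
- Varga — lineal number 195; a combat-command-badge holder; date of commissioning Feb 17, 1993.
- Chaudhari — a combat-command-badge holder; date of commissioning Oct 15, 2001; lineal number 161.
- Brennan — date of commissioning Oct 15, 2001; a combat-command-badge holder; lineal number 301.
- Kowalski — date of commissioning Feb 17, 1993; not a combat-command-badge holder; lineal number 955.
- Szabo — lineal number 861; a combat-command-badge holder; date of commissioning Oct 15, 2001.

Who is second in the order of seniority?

By date of commissioning (later first): Brennan, Chaudhari and Szabo (each Oct 15, 2001); then Marino, Varga, Kowalski and Takahashi (each Feb 17, 1993).
Brennan, Chaudhari and Szabo are each a combat-command-badge holder, so the next rule applies.
Among Brennan, Chaudhari and Szabo, alphabetically by surname: Brennan before Chaudhari before Szabo.
Among Marino, Varga, Kowalski and Takahashi, a combat-command-badge holder before not a combat-command-badge holder: Marino and Varga (a combat-command-badge holder) before Kowalski and Takahashi (not a combat-command-badge holder).
Among Marino and Varga, alphabetically by surname: Marino before Varga.
Among Kowalski and Takahashi, alphabetically by surname: Kowalski before Takahashi.
Order: Brennan, Chaudhari, Szabo, Marino, Varga, Kowalski, Takahashi.

Chaudhari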